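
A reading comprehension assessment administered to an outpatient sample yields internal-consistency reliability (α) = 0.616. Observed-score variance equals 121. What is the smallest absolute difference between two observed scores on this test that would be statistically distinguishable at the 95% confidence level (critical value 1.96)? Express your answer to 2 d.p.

σ = 121^(1/2) = 11.000
SEM = 11.000·√(1 − 0.616) ≈ 6.816
SE_diff = SEM · √2 ≈ 6.816 · 1.414 ≈ 9.640
Minimum reliable difference = 1.96 · SE_diff ≈ 1.96 · 9.640 ≈ 18.894

18.89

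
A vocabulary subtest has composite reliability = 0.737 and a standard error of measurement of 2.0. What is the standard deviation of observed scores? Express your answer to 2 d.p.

3.90

SD = 2.0 / √(1 − 0.737) ≃ 3.8999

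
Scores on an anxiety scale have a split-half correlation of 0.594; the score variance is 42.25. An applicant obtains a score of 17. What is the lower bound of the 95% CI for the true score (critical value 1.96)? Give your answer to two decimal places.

10.57

SD = √42.25 ≈ 6.5000
Spearman-Brown: r = 2(0.594) / (1 + 0.594) = 1.1880 / 1.5940 ≈ 0.7453
SEM = 6.5000 * √(1 − 0.7453) = 6.5000 * √0.2547 ≈ 6.5000 * 0.5047 ≈ 3.2804
Margin = 1.96 * 3.2804 ≈ 6.4297
Lower limit = 17 − 6.4297 ≈ 10.5703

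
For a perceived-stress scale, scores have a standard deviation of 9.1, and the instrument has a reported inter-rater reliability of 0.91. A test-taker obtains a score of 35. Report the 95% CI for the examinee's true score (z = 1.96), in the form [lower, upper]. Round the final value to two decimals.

The standard error of measurement is 9.1000*√(1 − 0.9100) ≈ 9.1000*0.3000 ≈ 2.7300.
Half-width = 1.96*2.7300 ≈ 5.3508
Interval: (29.6492, 40.3508)

[29.65, 40.35]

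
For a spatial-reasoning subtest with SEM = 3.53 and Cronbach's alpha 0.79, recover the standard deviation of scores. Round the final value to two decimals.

SD = SEM / √(1 − r) = 3.53 / √0.2100 ≃ 3.53 / 0.4583 ≃ 7.7031

7.70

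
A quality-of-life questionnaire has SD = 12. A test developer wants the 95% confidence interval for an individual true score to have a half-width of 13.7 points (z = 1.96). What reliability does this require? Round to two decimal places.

SEM needed = half-width / z = 13.7/1.96 ≃ 6.9898
r = 1 − (SEM / SD)² = 1 − (6.9898 / 12)² ≃ 1 − 0.3393 ≃ 0.6607

0.66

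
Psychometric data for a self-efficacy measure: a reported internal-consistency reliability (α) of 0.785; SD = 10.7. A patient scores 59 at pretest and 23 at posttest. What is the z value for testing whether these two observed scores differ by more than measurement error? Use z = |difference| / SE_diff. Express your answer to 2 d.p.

SEM = 10.7000 · √(1 − 0.7850) = 10.7000 · √0.2150 ≈ 10.7000 · 0.4637 ≈ 4.9614
Standard error of the difference = 4.9614·√2 ≈ 7.0165
z = 36 / 7.0165 ≈ 5.1308

5.13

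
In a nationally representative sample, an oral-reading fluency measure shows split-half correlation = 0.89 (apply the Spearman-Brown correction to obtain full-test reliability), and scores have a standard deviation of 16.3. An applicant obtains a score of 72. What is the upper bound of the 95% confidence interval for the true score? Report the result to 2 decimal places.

Spearman-Brown: r = 2(0.89) / (1 + 0.89) = 1.78000 / 1.89000 ≈ 0.94180
SEM = 16.30000·√(1 − 0.94180) ≈ 3.93236
Half-width = 1.96·3.93236 ≈ 7.70742
Upper bound: 72 + 7.70742 = 79.70742

79.71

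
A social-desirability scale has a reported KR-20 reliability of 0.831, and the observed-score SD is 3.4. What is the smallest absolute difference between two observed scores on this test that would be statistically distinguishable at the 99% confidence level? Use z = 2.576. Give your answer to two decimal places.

SEM = 3.400 · √(1 − 0.831) = 3.400 · √0.169 ≈ 3.400 · 0.411 ≈ 1.398
SE_diff = √2 · SEM ≈ 1.977
Smallest detectable difference = 2.576·1.977 ≈ 5.092

5.09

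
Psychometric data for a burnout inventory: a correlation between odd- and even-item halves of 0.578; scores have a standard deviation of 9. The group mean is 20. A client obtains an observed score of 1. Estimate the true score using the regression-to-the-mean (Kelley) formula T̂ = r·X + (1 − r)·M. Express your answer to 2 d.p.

Spearman-Brown: r = 2(0.578) / (1 + 0.578) = 1.156 / 1.578 ≃ 0.733
T̂ = r·X + (1 − r)·M = 0.733*1 + 0.267*20 ≃ 0.733 + 5.349 ≃ 6.081

6.08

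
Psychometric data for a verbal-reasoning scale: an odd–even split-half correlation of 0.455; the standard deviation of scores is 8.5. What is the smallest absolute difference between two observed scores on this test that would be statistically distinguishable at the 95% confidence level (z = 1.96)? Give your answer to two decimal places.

r_full = 2·0.455 / (1 + 0.455) ≈ 0.6254
The standard error of measurement is 8.5000·√(1 − 0.6254) ≈ 8.5000·0.6120 ≈ 5.2022.
Standard error of the difference = 5.2022·√2 ≈ 7.3570
Smallest detectable difference = 1.96·7.3570 ≈ 14.4197

14.42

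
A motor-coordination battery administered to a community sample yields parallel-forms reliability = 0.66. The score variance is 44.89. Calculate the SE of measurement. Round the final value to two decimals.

σ = 44.89^(1/2) = 6.7000
SEM = 6.7000*√(1 − 0.6600) ≃ 3.9067

3.91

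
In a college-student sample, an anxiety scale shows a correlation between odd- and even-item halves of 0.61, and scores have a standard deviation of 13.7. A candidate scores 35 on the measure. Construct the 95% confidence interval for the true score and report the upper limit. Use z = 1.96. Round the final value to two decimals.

48.22

Spearman-Brown: r = 2(0.61) / (1 + 0.61) = 1.220 / 1.610 ≃ 0.758
The standard error of measurement is 13.700*√(1 − 0.758) ≃ 13.700*0.492 ≃ 6.743.
Half-width = 1.96*6.743 ≃ 13.216
Upper limit = 35 + 13.216 ≃ 48.216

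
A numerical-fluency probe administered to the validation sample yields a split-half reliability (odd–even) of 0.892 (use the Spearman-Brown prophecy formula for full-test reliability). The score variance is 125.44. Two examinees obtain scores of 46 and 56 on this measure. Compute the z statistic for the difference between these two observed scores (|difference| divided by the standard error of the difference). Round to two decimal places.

σ = 125.44^(1/2) = 11.200
Spearman-Brown: r = 2(0.892) / (1 + 0.892) = 1.784 / 1.892 ≈ 0.943
SEM = 11.200×√(1 − 0.943) ≈ 2.676
Standard error of the difference = 2.676·√2 ≈ 3.784
z = 10 / 3.784 ≈ 2.643

2.64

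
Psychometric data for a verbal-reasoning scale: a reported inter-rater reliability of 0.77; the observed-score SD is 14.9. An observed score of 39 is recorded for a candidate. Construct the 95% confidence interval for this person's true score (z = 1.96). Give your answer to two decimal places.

SEM = 14.9000 × √(1 − 0.7700) = 14.9000 × √0.2300 ≃ 14.9000 × 0.4796 ≃ 7.1458
Half-width = 1.96×7.1458 ≃ 14.0057
95% CI: 39 ± 14.0057 = [24.9943, 53.0057]

[24.99, 53.01]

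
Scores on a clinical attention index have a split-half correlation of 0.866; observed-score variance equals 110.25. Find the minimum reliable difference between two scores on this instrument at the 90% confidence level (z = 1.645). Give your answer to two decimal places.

6.55

SD = √110.25 ≈ 10.5000
Spearman-Brown: r = 2(0.866) / (1 + 0.866) = 1.7320 / 1.8660 ≈ 0.9282
The standard error of measurement is 10.5000·√(1 − 0.9282) ≈ 10.5000·0.2680 ≈ 2.8138.
Standard error of the difference = 2.8138·√2 ≈ 3.9792
Smallest detectable difference = 1.645·3.9792 ≈ 6.5459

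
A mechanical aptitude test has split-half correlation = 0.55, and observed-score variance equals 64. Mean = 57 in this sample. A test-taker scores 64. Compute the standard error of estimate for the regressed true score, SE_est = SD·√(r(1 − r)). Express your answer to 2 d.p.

σ = 64^(1/2) = 8.00000
Full-length reliability (Spearman-Brown) = 2(0.55)/(1+0.55) ≈ 0.70968
SE_est = 8.00000×√(0.70968×0.29032) ≈ 3.63129

3.63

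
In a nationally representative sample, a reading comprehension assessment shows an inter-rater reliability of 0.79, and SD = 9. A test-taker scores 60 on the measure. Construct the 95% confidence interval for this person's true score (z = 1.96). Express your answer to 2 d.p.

[51.92, 68.08]

SEM = 9.0000 · √(1 − 0.7900) = 9.0000 · √0.2100 ≈ 9.0000 · 0.4583 ≈ 4.1243
Half-width = 1.96·4.1243 ≈ 8.0837
Interval: (51.9163, 68.0837)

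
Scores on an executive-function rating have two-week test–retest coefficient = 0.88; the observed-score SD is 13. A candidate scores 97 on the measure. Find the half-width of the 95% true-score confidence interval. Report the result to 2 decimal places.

8.83

SEM = 13.0000*√(1 − 0.8800) ≈ 4.5033
Half-width = 1.96*4.5033 ≈ 8.8265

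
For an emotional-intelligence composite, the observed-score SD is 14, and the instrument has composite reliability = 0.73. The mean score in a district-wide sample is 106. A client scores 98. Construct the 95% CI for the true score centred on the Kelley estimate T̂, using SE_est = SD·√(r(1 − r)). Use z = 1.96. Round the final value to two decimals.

[87.98, 112.34]

Estimated true score = 0.730·98 + (1 − 0.730)·106 ≈ 100.160
SE_est = SD · √(r(1 − r)) = 14.000 · √0.197 ≈ 14.000 · 0.444 ≈ 6.215
95% CI: 100.160 ± 12.182 ≈ (87.978, 112.342)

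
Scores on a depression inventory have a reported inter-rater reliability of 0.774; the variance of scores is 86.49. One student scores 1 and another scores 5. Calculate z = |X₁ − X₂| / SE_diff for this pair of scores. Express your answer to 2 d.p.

σ = 86.49^(1/2) = 9.3000
SEM = 9.3000 * √(1 − 0.7740) = 9.3000 * √0.2260 ≈ 9.3000 * 0.4754 ≈ 4.4212
SE_diff = SEM * √2 ≈ 4.4212 * 1.4142 ≈ 6.2525
z = |1 − 5| / 6.2525 = 4 / 6.2525 ≈ 0.6397

0.64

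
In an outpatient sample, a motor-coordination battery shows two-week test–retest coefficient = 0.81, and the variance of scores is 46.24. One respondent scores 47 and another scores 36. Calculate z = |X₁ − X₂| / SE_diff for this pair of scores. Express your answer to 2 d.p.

2.62

σ = 46.24^(1/2) = 6.8000
SEM = 6.8000 × √(1 − 0.8100) = 6.8000 × √0.1900 ≃ 6.8000 × 0.4359 ≃ 2.9641
SE_diff = SEM × √2 ≃ 2.9641 × 1.4142 ≃ 4.1918
z = 11 / 4.1918 ≃ 2.6242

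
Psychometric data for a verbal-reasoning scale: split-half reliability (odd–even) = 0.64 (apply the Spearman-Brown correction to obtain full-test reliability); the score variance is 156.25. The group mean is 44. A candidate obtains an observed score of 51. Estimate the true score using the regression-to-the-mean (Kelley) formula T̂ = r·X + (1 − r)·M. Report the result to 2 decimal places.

49.46

r_full = 2·0.64 / (1 + 0.64) ≈ 0.780
T̂ = 0.780(51) + 0.220(44) ≈ 49.463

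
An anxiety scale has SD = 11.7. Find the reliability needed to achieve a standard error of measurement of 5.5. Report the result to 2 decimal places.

0.78

r = 1 − (5.5000/11.7)² ≃ 1 − 0.2210 ≃ 0.7790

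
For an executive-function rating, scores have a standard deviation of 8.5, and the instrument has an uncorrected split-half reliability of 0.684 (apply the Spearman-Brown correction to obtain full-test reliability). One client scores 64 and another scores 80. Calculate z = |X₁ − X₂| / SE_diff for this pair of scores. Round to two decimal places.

Spearman-Brown: r = 2(0.684) / (1 + 0.684) = 1.368 / 1.684 ≃ 0.812
SEM = 8.500 · √(1 − 0.812) = 8.500 · √0.188 ≃ 8.500 · 0.433 ≃ 3.682
SE_diff = SEM · √2 ≃ 3.682 · 1.414 ≃ 5.207
z = |64 − 80| / 5.207 = 16 / 5.207 ≃ 3.073

3.07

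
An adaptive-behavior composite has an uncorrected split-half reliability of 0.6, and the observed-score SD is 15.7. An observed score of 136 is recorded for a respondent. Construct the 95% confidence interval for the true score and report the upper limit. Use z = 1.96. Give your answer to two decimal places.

151.39

r_full = 2·0.6 / (1 + 0.6) ≈ 0.75000
SEM = 15.70000 · √(1 − 0.75000) = 15.70000 · √0.25000 ≈ 15.70000 · 0.50000 ≈ 7.85000
1.96 · SEM ≈ 15.38600
Upper bound: 136 + 15.38600 = 151.38600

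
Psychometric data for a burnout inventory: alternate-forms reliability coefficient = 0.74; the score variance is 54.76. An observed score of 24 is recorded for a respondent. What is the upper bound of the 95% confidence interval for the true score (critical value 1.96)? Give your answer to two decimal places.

SD = √54.76 ≈ 7.400
SEM = 7.400·√(1 − 0.740) ≈ 3.773
1.96 · SEM ≈ 7.396
Upper limit = 24 + 7.396 ≈ 31.396

31.40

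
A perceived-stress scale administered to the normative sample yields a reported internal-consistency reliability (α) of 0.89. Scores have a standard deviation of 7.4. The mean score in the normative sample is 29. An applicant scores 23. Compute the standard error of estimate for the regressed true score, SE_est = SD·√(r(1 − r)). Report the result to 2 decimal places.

SE_est = 7.4000·√[r(1 − r)] ≃ 2.3154

2.32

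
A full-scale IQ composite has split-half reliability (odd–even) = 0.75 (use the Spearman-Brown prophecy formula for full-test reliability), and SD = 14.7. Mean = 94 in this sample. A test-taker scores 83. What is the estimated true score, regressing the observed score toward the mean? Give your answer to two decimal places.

Spearman-Brown: r = 2(0.75) / (1 + 0.75) = 1.5000 / 1.7500 ≃ 0.8571
T̂ = r·X + (1 − r)·M = 0.8571*83 + 0.1429*94 ≃ 71.1429 + 13.4286 ≃ 84.5714

84.57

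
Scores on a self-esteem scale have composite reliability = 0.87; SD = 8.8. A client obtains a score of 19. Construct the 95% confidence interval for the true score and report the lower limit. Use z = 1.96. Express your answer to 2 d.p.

12.78

SEM = 8.8000 × √(1 − 0.8700) = 8.8000 × √0.1300 ≈ 8.8000 × 0.3606 ≈ 3.1729
Half-width = 1.96×3.1729 ≈ 6.2189
Lower limit = 19 − 6.2189 ≈ 12.7811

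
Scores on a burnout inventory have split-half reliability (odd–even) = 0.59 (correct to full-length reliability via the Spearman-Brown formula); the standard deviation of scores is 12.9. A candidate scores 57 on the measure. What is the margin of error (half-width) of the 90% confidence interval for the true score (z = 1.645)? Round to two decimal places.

Full-length reliability (Spearman-Brown) = 2(0.59)/(1+0.59) ≈ 0.7421
SEM = 12.9000 × √(1 − 0.7421) = 12.9000 × √0.2579 ≈ 12.9000 × 0.5078 ≈ 6.5506
Margin = 1.645 × 6.5506 ≈ 10.7758

10.78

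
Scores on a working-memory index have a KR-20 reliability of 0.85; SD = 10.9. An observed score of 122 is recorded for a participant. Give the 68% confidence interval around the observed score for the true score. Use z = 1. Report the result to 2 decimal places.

[117.78, 126.22]

SEM = 10.9000×√(1 − 0.8500) ≃ 4.2216
Margin = 1 × 4.2216 ≃ 4.2216
Interval: (117.7784, 126.2216)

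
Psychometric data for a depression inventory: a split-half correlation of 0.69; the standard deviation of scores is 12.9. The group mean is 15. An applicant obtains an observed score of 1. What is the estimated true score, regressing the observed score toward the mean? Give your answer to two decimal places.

3.57

Spearman-Brown: r = 2(0.69) / (1 + 0.69) = 1.380 / 1.690 ≈ 0.817
T̂ = r·X + (1 − r)·M = 0.817*1 + 0.183*15 ≈ 0.817 + 2.751 ≈ 3.568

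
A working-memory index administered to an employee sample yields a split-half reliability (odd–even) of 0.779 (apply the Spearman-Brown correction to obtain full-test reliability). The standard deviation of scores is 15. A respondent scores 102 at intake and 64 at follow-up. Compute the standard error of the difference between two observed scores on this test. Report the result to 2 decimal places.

r_full = 2·0.779 / (1 + 0.779) ≃ 0.8758
SEM = 15.0000×√(1 − 0.8758) ≃ 5.2869
SE_diff = SEM × √2 ≃ 5.2869 × 1.4142 ≃ 7.4768

7.48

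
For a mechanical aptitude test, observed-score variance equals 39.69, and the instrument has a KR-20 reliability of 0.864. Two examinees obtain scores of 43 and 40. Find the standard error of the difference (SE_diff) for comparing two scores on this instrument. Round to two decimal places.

SD = √39.69 ≈ 6.300
SEM = 6.300 · √(1 − 0.864) = 6.300 · √0.136 ≈ 6.300 · 0.369 ≈ 2.323
Standard error of the difference = 2.323·√2 ≈ 3.286

3.29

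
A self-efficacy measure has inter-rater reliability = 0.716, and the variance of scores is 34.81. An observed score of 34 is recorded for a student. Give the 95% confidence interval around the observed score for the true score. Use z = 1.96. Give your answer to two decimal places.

σ = 34.81^(1/2) = 5.900
The standard error of measurement is 5.900*√(1 − 0.716) ≈ 5.900*0.533 ≈ 3.144.
Half-width = 1.96*3.144 ≈ 6.163
Interval: (27.837, 40.163)

[27.84, 40.16]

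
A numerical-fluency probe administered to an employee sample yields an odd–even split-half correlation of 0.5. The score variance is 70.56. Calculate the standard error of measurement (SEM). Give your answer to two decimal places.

σ = 70.56^(1/2) = 8.4000
r_full = 2·0.5 / (1 + 0.5) ≈ 0.6667
SEM = 8.4000 * √(1 − 0.6667) = 8.4000 * √0.3333 ≈ 8.4000 * 0.5774 ≈ 4.8497

4.85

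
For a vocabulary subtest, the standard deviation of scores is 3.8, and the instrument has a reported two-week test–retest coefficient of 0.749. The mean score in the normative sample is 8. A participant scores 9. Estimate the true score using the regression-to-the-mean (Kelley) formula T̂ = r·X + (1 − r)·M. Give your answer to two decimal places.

8.75

T̂ = 0.749(9) + 0.251(8) ≈ 8.749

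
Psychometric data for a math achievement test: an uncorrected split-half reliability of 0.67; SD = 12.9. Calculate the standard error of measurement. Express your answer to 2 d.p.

5.73

Full-length reliability (Spearman-Brown) = 2(0.67)/(1+0.67) ≈ 0.8024
SEM = 12.9000 × √(1 − 0.8024) = 12.9000 × √0.1976 ≈ 12.9000 × 0.4445 ≈ 5.7344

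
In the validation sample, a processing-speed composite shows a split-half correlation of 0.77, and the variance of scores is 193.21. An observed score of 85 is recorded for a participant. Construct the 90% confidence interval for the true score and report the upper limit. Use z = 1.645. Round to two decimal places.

93.24

SD = √193.21 = 13.90000
r_full = 2·0.77 / (1 + 0.77) ≈ 0.87006
SEM = 13.90000×√(1 − 0.87006) ≈ 5.01063
1.645 × SEM ≈ 8.24248
Upper limit = 85 + 8.24248 ≈ 93.24248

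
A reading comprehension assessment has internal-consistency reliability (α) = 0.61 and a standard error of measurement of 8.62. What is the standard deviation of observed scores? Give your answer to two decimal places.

13.80

σ = SEM·(1 − r)^(−1/2) ≈ 8.62*1.601 ≈ 13.803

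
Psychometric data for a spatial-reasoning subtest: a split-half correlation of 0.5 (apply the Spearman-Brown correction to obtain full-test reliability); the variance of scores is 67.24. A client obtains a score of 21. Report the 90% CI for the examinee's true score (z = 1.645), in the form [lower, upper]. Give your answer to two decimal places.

[13.21, 28.79]

SD = √67.24 ≈ 8.200
Spearman-Brown: r = 2(0.5) / (1 + 0.5) = 1.000 / 1.500 ≈ 0.667
SEM = 8.200 * √(1 − 0.667) = 8.200 * √0.333 ≈ 8.200 * 0.577 ≈ 4.734
Margin = 1.645 * 4.734 ≈ 7.788
Interval: (13.212, 28.788)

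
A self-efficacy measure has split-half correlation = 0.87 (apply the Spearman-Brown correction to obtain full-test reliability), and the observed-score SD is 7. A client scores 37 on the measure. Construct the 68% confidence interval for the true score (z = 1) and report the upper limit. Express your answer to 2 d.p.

38.85

Full-length reliability (Spearman-Brown) = 2(0.87)/(1+0.87) ≈ 0.9305
SEM = 7.0000 * √(1 − 0.9305) = 7.0000 * √0.0695 ≈ 7.0000 * 0.2637 ≈ 1.8456
1 * SEM ≈ 1.8456
Upper bound: 37 + 1.8456 = 38.8456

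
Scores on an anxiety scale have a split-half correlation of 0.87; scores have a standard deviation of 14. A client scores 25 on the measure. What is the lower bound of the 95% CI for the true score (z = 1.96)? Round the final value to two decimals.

Full-length reliability (Spearman-Brown) = 2(0.87)/(1+0.87) ≈ 0.9305
SEM = 14.0000 * √(1 − 0.9305) = 14.0000 * √0.0695 ≈ 14.0000 * 0.2637 ≈ 3.6913
1.96 * SEM ≈ 7.2349
Lower bound: 25 − 7.2349 = 17.7651

17.77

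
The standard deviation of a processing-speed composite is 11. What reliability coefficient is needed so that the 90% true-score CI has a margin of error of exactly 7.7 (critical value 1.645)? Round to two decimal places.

0.82

SEM needed = half-width / z = 7.7/1.645 ≈ 4.6809
Required reliability = 1 − (SEM/SD)² = 1 − 0.1811 ≈ 0.8189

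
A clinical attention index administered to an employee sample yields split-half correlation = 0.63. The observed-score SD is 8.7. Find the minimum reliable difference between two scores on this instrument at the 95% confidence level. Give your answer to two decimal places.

Full-length reliability (Spearman-Brown) = 2(0.63)/(1+0.63) ≈ 0.773
SEM = 8.700*√(1 − 0.773) ≈ 4.145
SE_diff = √2 * SEM ≈ 5.862
Smallest detectable difference = 1.96*5.862 ≈ 11.489

11.49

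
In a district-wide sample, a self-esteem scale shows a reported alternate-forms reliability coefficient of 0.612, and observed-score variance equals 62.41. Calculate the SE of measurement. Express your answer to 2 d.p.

SD = √62.41 = 7.90000
SEM = 7.90000 * √(1 − 0.61200) = 7.90000 * √0.38800 ≈ 7.90000 * 0.62290 ≈ 4.92088

4.92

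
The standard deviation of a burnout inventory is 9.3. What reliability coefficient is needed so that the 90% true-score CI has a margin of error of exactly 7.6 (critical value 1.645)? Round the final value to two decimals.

0.75

Required SEM = 7.6 / 1.645 ≈ 4.620
Required reliability = 1 − (SEM/SD)² = 1 − 0.247 ≈ 0.753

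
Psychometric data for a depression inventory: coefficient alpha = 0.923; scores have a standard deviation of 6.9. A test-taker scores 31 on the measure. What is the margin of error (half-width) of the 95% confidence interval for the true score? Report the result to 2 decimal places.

SEM = 6.90000·√(1 − 0.92300) ≃ 1.91467
Half-width = 1.96·1.91467 ≃ 3.75276

3.75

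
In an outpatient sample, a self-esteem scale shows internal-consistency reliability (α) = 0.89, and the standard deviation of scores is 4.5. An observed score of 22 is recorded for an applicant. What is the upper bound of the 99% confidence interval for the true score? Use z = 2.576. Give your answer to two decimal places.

25.84

SEM = 4.5000·√(1 − 0.8900) ≈ 1.4925
Margin = 2.576 · 1.4925 ≈ 3.8446
Upper bound: 22 + 3.8446 = 25.8446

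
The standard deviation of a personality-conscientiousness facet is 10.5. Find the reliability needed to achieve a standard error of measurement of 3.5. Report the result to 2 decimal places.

0.89

Required reliability = 1 − (SEM/SD)² = 1 − 0.11111 ≈ 0.88889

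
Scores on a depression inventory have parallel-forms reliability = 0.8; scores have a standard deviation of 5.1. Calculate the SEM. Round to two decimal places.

2.28

SEM = 5.100 · √(1 − 0.800) = 5.100 · √0.200 ≈ 5.100 · 0.447 ≈ 2.281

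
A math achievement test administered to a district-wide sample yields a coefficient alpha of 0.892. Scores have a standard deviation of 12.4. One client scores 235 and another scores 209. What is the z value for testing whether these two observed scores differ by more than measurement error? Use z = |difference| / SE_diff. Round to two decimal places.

4.51

SEM = 12.400 × √(1 − 0.892) = 12.400 × √0.108 ≃ 12.400 × 0.329 ≃ 4.075
SE_diff = SEM × √2 ≃ 4.075 × 1.414 ≃ 5.763
z = 26 / 5.763 ≃ 4.512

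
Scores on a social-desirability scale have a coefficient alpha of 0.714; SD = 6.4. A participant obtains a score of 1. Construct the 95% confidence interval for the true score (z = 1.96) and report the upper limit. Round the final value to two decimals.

The standard error of measurement is 6.4000×√(1 − 0.7140) ≈ 6.4000×0.5348 ≈ 3.4227.
1.96 × SEM ≈ 6.7084
Upper limit = 1 + 6.7084 ≈ 7.7084

7.71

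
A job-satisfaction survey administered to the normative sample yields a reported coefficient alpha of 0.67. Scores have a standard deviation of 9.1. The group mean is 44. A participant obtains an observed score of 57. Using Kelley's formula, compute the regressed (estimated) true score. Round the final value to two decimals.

T̂ = 0.67000(57) + 0.33000(44) ≈ 52.71000

52.71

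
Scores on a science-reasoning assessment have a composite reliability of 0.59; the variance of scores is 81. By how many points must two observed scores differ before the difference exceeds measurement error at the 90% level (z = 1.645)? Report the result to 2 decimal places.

13.41

σ = 81^(1/2) = 9.00000
SEM = 9.00000 × √(1 − 0.59000) = 9.00000 × √0.41000 ≈ 9.00000 × 0.64031 ≈ 5.76281
SE_diff = SEM × √2 ≈ 5.76281 × 1.41421 ≈ 8.14985
Minimum reliable difference = 1.645 × SE_diff ≈ 1.645 × 8.14985 ≈ 13.40650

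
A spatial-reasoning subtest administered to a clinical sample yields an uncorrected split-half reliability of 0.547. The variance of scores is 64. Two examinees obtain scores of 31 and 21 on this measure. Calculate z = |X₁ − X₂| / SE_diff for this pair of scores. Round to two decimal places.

SD = √64 = 8.0000
r_full = 2·0.547 / (1 + 0.547) ≃ 0.7072
SEM = 8.0000 * √(1 − 0.7072) = 8.0000 * √0.2928 ≃ 8.0000 * 0.5411 ≃ 4.3291
SE_diff = √2 * SEM ≃ 6.1222
z = 10 / 6.1222 ≃ 1.6334

1.63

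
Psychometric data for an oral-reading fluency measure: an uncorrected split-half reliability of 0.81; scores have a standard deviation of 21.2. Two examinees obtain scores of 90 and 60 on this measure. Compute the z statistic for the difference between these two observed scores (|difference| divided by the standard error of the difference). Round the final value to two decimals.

Spearman-Brown: r = 2(0.81) / (1 + 0.81) = 1.6200 / 1.8100 ≈ 0.8950
SEM = 21.2000 × √(1 − 0.8950) = 21.2000 × √0.1050 ≈ 21.2000 × 0.3240 ≈ 6.8687
Standard error of the difference = 6.8687·√2 ≈ 9.7138
z = |90 − 60| / 9.7138 = 30 / 9.7138 ≈ 3.0884

3.09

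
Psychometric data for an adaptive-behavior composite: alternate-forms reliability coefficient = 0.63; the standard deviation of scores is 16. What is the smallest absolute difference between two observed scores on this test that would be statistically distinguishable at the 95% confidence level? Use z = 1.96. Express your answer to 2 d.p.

SEM = 16.00000*√(1 − 0.63000) ≈ 9.73242
Standard error of the difference = 9.73242·√2 ≈ 13.76372
Smallest detectable difference = 1.96*13.76372 ≈ 26.97689

26.98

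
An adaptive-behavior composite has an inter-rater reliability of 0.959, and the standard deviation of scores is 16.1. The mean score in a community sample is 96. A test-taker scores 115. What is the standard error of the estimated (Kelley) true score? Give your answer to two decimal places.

SE_est = SD · √(r(1 − r)) = 16.10000 · √0.03932 ≃ 16.10000 · 0.19829 ≃ 3.19247

3.19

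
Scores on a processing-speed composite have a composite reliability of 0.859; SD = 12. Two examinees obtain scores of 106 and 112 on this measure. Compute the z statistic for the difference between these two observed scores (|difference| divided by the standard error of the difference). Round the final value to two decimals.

0.94

The standard error of measurement is 12.000×√(1 − 0.859) ≈ 12.000×0.375 ≈ 4.506.
SE_diff = SEM × √2 ≈ 4.506 × 1.414 ≈ 6.372
z = |106 − 112| / 6.372 = 6 / 6.372 ≈ 0.942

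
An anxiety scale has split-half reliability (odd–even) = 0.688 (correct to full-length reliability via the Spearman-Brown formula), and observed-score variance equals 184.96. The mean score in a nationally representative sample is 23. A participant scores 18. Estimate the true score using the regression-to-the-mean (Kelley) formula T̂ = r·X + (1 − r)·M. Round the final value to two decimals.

18.92

r_full = 2·0.688 / (1 + 0.688) ≃ 0.815
Estimated true score = 0.815·18 + (1 − 0.815)·23 ≃ 18.924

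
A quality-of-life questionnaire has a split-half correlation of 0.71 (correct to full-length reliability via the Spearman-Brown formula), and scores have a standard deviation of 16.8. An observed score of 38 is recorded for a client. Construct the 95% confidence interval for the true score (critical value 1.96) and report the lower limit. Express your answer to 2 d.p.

24.44

r_full = 2·0.71 / (1 + 0.71) ≈ 0.83041
SEM = 16.80000 × √(1 − 0.83041) = 16.80000 × √0.16959 ≈ 16.80000 × 0.41181 ≈ 6.91847
Half-width = 1.96×6.91847 ≈ 13.56021
Lower limit = 38 − 13.56021 ≈ 24.43979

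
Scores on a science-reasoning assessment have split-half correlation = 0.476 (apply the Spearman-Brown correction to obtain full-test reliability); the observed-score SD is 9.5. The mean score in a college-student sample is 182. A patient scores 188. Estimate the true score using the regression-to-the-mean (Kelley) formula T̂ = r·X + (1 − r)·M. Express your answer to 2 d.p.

185.87

r_full = 2·0.476 / (1 + 0.476) ≈ 0.6450
T̂ = 0.6450(188) + 0.3550(182) ≈ 185.8699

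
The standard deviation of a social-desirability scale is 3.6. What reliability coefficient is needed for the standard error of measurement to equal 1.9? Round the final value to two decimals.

0.72

r = 1 − (1.9000/3.6)² ≈ 1 − 0.2785 ≈ 0.7215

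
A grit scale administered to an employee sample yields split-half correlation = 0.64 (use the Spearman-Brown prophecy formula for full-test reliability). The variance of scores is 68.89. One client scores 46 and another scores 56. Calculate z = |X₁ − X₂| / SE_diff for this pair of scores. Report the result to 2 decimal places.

1.82

SD = √68.89 ≃ 8.300
Spearman-Brown: r = 2(0.64) / (1 + 0.64) = 1.280 / 1.640 ≃ 0.780
SEM = 8.300 * √(1 − 0.780) = 8.300 * √0.220 ≃ 8.300 * 0.469 ≃ 3.889
SE_diff = √2 * SEM ≃ 5.499
z = |46 − 56| / 5.499 = 10 / 5.499 ≃ 1.818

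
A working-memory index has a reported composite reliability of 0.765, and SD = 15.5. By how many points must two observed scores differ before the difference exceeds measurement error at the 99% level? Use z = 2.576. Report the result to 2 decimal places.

27.37

SEM = 15.500 × √(1 − 0.765) = 15.500 × √0.235 ≈ 15.500 × 0.485 ≈ 7.514
SE_diff = SEM × √2 ≈ 7.514 × 1.414 ≈ 10.626
Smallest detectable difference = 2.576×10.626 ≈ 27.373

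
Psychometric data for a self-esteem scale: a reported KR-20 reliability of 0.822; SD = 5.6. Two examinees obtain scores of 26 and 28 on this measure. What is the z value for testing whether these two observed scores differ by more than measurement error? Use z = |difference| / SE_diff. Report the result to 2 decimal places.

SEM = 5.600×√(1 − 0.822) ≈ 2.363
SE_diff = SEM × √2 ≈ 2.363 × 1.414 ≈ 3.341
z = |26 − 28| / 3.341 = 2 / 3.341 ≈ 0.599

0.60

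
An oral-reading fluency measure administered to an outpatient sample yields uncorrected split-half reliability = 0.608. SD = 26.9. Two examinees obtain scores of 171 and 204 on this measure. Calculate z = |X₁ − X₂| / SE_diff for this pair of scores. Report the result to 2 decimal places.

1.76

Full-length reliability (Spearman-Brown) = 2(0.608)/(1+0.608) ≃ 0.756
SEM = 26.900 * √(1 − 0.756) = 26.900 * √0.244 ≃ 26.900 * 0.494 ≃ 13.282
SE_diff = SEM * √2 ≃ 13.282 * 1.414 ≃ 18.783
z = 33 / 18.783 ≃ 1.757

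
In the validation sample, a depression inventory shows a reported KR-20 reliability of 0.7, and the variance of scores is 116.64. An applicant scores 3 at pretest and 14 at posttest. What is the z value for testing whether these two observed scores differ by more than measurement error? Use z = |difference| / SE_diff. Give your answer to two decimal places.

σ = 116.64^(1/2) = 10.80000
SEM = 10.80000·√(1 − 0.70000) ≃ 5.91540
Standard error of the difference = 5.91540·√2 ≃ 8.36564
z = |3 − 14| / 8.36564 = 11 / 8.36564 ≃ 1.31490

1.31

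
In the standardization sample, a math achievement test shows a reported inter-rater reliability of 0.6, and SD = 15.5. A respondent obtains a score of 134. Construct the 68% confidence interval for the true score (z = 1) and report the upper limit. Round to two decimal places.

The standard error of measurement is 15.500·√(1 − 0.600) ≃ 15.500·0.632 ≃ 9.803.
1 · SEM ≃ 9.803
Upper limit = 134 + 9.803 ≃ 143.803

143.80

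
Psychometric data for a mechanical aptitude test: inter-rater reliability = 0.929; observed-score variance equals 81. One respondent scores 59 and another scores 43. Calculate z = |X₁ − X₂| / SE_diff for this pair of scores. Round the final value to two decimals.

σ = 81^(1/2) = 9.0000
SEM = 9.0000 * √(1 − 0.9290) = 9.0000 * √0.0710 ≃ 9.0000 * 0.2665 ≃ 2.3981
SE_diff = SEM * √2 ≃ 2.3981 * 1.4142 ≃ 3.3915
z = |59 − 43| / 3.3915 = 16 / 3.3915 ≃ 4.7177

4.72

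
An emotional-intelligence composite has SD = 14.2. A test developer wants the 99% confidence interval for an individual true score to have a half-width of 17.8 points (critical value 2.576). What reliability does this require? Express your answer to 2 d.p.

0.76

SEM needed = half-width / z = 17.8/2.576 ≃ 6.910
r = 1 − (SEM / SD)² = 1 − (6.910 / 14.2)² ≃ 1 − 0.237 ≃ 0.763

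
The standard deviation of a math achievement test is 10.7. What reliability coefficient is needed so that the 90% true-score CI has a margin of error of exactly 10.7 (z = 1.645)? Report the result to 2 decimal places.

SEM needed = half-width / z = 10.7/1.645 ≈ 6.505
Required reliability = 1 − (SEM/SD)² = 1 − 0.370 ≈ 0.630

0.63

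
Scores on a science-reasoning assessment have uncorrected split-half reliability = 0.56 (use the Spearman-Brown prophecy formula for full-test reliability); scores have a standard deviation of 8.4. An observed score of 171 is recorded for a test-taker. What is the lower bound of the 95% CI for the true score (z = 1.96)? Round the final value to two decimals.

162.26

Spearman-Brown: r = 2(0.56) / (1 + 0.56) = 1.12000 / 1.56000 ≈ 0.71795
SEM = 8.40000×√(1 − 0.71795) ≈ 4.46111
Half-width = 1.96×4.46111 ≈ 8.74378
Lower bound: 171 − 8.74378 = 162.25622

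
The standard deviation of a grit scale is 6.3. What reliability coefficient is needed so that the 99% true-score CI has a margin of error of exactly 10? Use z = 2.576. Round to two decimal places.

0.62

Required SEM = 10 / 2.576 ≈ 3.8820
Required reliability = 1 − (SEM/SD)² = 1 − 0.3797 ≈ 0.6203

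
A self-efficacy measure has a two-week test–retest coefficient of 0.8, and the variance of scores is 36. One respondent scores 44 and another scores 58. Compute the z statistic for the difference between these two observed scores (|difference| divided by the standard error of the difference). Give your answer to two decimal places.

3.69

SD = √36 = 6.0000
SEM = 6.0000 × √(1 − 0.8000) = 6.0000 × √0.2000 ≈ 6.0000 × 0.4472 ≈ 2.6833
SE_diff = √2 × SEM ≈ 3.7947
z = 14 / 3.7947 ≈ 3.6893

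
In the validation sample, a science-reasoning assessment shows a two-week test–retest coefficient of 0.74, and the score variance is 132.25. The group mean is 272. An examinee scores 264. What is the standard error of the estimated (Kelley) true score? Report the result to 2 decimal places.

5.04

σ = 132.25^(1/2) = 11.500
SE_est = SD * √(r(1 − r)) = 11.500 * √0.192 ≈ 11.500 * 0.439 ≈ 5.044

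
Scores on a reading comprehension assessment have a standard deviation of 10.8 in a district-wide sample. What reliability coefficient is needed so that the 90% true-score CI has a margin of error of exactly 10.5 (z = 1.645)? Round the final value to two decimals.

0.65

SEM needed = half-width / z = 10.5/1.645 ≈ 6.383
r = 1 − (SEM / SD)² = 1 − (6.383 / 10.8)² ≈ 1 − 0.349 ≈ 0.651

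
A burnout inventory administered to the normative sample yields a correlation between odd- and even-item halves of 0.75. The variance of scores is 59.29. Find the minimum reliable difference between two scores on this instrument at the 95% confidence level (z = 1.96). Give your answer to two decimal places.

SD = √59.29 ≈ 7.7000
Spearman-Brown: r = 2(0.75) / (1 + 0.75) = 1.5000 / 1.7500 ≈ 0.8571
SEM = 7.7000×√(1 − 0.8571) ≈ 2.9103
Standard error of the difference = 2.9103·√2 ≈ 4.1158
Minimum reliable difference = 1.96 × SE_diff ≈ 1.96 × 4.1158 ≈ 8.0670

8.07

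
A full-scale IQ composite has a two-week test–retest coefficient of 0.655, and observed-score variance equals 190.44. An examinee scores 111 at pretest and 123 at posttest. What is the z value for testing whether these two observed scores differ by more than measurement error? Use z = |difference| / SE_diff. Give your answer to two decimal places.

1.05

SD = √190.44 = 13.80000
SEM = 13.80000 * √(1 − 0.65500) = 13.80000 * √0.34500 ≈ 13.80000 * 0.58737 ≈ 8.10566
SE_diff = √2 * SEM ≈ 11.46314
z = 12 / 11.46314 ≈ 1.04683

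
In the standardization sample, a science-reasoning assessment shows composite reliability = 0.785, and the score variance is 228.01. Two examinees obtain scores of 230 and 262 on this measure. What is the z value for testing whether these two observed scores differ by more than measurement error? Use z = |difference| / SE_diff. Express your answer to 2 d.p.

3.23

SD = √228.01 ≃ 15.1000
SEM = 15.1000 * √(1 − 0.7850) = 15.1000 * √0.2150 ≃ 15.1000 * 0.4637 ≃ 7.0016
Standard error of the difference = 7.0016·√2 ≃ 9.9017
z = |230 − 262| / 9.9017 = 32 / 9.9017 ≃ 3.2318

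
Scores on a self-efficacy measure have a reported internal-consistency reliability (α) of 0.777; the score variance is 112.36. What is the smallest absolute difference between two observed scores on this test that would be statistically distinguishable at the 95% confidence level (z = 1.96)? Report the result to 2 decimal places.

σ = 112.36^(1/2) = 10.6000
The standard error of measurement is 10.6000*√(1 − 0.7770) ≈ 10.6000*0.4722 ≈ 5.0056.
Standard error of the difference = 5.0056·√2 ≈ 7.0790
Smallest detectable difference = 1.96*7.0790 ≈ 13.8749

13.87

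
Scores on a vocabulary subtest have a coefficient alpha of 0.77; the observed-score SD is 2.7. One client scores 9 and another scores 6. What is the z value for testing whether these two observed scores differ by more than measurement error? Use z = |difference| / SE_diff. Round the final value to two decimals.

SEM = 2.7000×√(1 − 0.7700) ≃ 1.2949
SE_diff = SEM × √2 ≃ 1.2949 × 1.4142 ≃ 1.8312
z = |9 − 6| / 1.8312 = 3 / 1.8312 ≃ 1.6382

1.64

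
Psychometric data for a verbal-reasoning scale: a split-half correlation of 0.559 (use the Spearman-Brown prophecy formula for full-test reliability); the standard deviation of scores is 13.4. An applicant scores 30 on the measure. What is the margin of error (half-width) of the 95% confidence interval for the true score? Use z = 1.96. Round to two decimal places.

13.97

r_full = 2·0.559 / (1 + 0.559) ≃ 0.7171
SEM = 13.4000*√(1 − 0.7171) ≃ 7.1269
1.96 * SEM ≃ 13.9687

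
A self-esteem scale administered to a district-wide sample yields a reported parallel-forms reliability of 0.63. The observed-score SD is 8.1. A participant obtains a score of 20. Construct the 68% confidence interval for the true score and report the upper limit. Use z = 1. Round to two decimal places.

24.93

SEM = 8.100·√(1 − 0.630) ≃ 4.927
Margin = 1 · 4.927 ≃ 4.927
Upper bound: 20 + 4.927 = 24.927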